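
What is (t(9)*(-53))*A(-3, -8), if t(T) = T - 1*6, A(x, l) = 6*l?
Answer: 7632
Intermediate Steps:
t(T) = -6 + T (t(T) = T - 6 = -6 + T)
(t(9)*(-53))*A(-3, -8) = ((-6 + 9)*(-53))*(6*(-8)) = (3*(-53))*(-48) = -159*(-48) = 7632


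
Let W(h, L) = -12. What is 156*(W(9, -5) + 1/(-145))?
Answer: -271596/145 ≈ -1873.1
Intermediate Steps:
156*(W(9, -5) + 1/(-145)) = 156*(-12 + 1/(-145)) = 156*(-12 - 1/145) = 156*(-1741/145) = -271596/145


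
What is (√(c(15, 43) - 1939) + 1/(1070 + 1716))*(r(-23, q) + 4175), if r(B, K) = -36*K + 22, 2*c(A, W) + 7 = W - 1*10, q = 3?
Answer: 4089/2786 + 12267*I*√214 ≈ 1.4677 + 1.7945e+5*I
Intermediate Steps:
c(A, W) = -17/2 + W/2 (c(A, W) = -7/2 + (W - 1*10)/2 = -7/2 + (W - 10)/2 = -7/2 + (-10 + W)/2 = -7/2 + (-5 + W/2) = -17/2 + W/2)
r(B, K) = 22 - 36*K
(√(c(15, 43) - 1939) + 1/(1070 + 1716))*(r(-23, q) + 4175) = (√((-17/2 + (½)*43) - 1939) + 1/(1070 + 1716))*((22 - 36*3) + 4175) = (√((-17/2 + 43/2) - 1939) + 1/2786)*((22 - 108) + 4175) = (√(13 - 1939) + 1/2786)*(-86 + 4175) = (√(-1926) + 1/2786)*4089 = (3*I*√214 + 1/2786)*4089 = (1/2786 + 3*I*√214)*4089 = 4089/2786 + 12267*I*√214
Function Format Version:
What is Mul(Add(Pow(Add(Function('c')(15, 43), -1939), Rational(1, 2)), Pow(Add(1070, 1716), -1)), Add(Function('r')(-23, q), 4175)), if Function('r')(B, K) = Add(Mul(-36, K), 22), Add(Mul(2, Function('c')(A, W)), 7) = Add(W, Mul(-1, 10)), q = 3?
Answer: Add(Rational(4089, 2786), Mul(12267, I, Pow(214, Rational(1, 2)))) ≈ Add(1.4677, Mul(1.7945e+5, I))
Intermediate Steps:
Function('c')(A, W) = Add(Rational(-17, 2), Mul(Rational(1, 2), W)) (Function('c')(A, W) = Add(Rational(-7, 2), Mul(Rational(1, 2), Add(W, Mul(-1, 10)))) = Add(Rational(-7, 2), Mul(Rational(1, 2), Add(W, -10))) = Add(Rational(-7, 2), Mul(Rational(1, 2), Add(-10, W))) = Add(Rational(-7, 2), Add(-5, Mul(Rational(1, 2), W))) = Add(Rational(-17, 2), Mul(Rational(1, 2), W)))
Function('r')(B, K) = Add(22, Mul(-36, K))
Mul(Add(Pow(Add(Function('c')(15, 43), -1939), Rational(1, 2)), Pow(Add(1070, 1716), -1)), Add(Function('r')(-23, q), 4175)) = Mul(Add(Pow(Add(Add(Rational(-17, 2), Mul(Rational(1, 2), 43)), -1939), Rational(1, 2)), Pow(Add(1070, 1716), -1)), Add(Add(22, Mul(-36, 3)), 4175)) = Mul(Add(Pow(Add(Add(Rational(-17, 2), Rational(43, 2)), -1939), Rational(1, 2)), Pow(2786, -1)), Add(Add(22, -108), 4175)) = Mul(Add(Pow(Add(13, -1939), Rational(1, 2)), Rational(1, 2786)), Add(-86, 4175)) = Mul(Add(Pow(-1926, Rational(1, 2)), Rational(1, 2786)), 4089) = Mul(Add(Mul(3, I, Pow(214, Rational(1, 2))), Rational(1, 2786)), 4089) = Mul(Add(Rational(1, 2786), Mul(3, I, Pow(214, Rational(1, 2)))), 4089) = Add(Rational(4089, 2786), Mul(12267, I, Pow(214, Rational(1, 2))))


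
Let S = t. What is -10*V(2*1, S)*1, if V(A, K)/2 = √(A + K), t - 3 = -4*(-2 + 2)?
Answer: -20*√5 ≈ -44.721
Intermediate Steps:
t = 3 (t = 3 - 4*(-2 + 2) = 3 - 4*0 = 3 + 0 = 3)
S = 3
V(A, K) = 2*√(A + K)
-10*V(2*1, S)*1 = -20*√(2*1 + 3)*1 = -20*√(2 + 3)*1 = -20*√5*1 = -20*√5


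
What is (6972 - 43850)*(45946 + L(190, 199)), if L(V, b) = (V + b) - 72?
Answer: -1706086914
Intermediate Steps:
L(V, b) = -72 + V + b
(6972 - 43850)*(45946 + L(190, 199)) = (6972 - 43850)*(45946 + (-72 + 190 + 199)) = -36878*(45946 + 317) = -36878*46263 = -1706086914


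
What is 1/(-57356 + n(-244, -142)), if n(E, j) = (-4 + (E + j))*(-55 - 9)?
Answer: -1/32396 ≈ -3.0868e-5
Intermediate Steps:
n(E, j) = 256 - 64*E - 64*j (n(E, j) = (-4 + E + j)*(-64) = 256 - 64*E - 64*j)
1/(-57356 + n(-244, -142)) = 1/(-57356 + (256 - 64*(-244) - 64*(-142))) = 1/(-57356 + (256 + 15616 + 9088)) = 1/(-57356 + 24960) = 1/(-32396) = -1/32396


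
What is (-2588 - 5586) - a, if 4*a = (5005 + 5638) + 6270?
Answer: -49609/4 ≈ -12402.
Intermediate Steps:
a = 16913/4 (a = ((5005 + 5638) + 6270)/4 = (10643 + 6270)/4 = (¼)*16913 = 16913/4 ≈ 4228.3)
(-2588 - 5586) - a = (-2588 - 5586) - 1*16913/4 = -8174 - 16913/4 = -49609/4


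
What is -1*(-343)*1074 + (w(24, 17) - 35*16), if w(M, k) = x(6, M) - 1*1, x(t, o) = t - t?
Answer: 367821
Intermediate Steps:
x(t, o) = 0
w(M, k) = -1 (w(M, k) = 0 - 1*1 = 0 - 1 = -1)
-1*(-343)*1074 + (w(24, 17) - 35*16) = -1*(-343)*1074 + (-1 - 35*16) = 343*1074 + (-1 - 560) = 368382 - 561 = 367821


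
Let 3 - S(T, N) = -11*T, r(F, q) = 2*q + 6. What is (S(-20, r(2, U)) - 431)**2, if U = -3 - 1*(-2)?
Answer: 419904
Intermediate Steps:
U = -1 (U = -3 + 2 = -1)
r(F, q) = 6 + 2*q
S(T, N) = 3 + 11*T (S(T, N) = 3 - (-11)*T = 3 + 11*T)
(S(-20, r(2, U)) - 431)**2 = ((3 + 11*(-20)) - 431)**2 = ((3 - 220) - 431)**2 = (-217 - 431)**2 = (-648)**2 = 419904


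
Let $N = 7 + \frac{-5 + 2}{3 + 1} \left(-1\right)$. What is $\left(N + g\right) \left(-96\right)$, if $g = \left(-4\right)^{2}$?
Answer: $-2280$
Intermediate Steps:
$g = 16$
$N = \frac{31}{4}$ ($N = 7 + - \frac{3}{4} \left(-1\right) = 7 + \left(-3\right) \frac{1}{4} \left(-1\right) = 7 - - \frac{3}{4} = 7 + \frac{3}{4} = \frac{31}{4} \approx 7.75$)
$\left(N + g\right) \left(-96\right) = \left(\frac{31}{4} + 16\right) \left(-96\right) = \frac{95}{4} \left(-96\right) = -2280$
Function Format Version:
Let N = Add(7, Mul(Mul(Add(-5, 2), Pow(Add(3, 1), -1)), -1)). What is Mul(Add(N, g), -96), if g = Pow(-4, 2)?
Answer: -2280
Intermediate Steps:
g = 16
N = Rational(31, 4) (N = Add(7, Mul(Mul(-3, Pow(4, -1)), -1)) = Add(7, Mul(Mul(-3, Rational(1, 4)), -1)) = Add(7, Mul(Rational(-3, 4), -1)) = Add(7, Rational(3, 4)) = Rational(31, 4) ≈ 7.7500)
Mul(Add(N, g), -96) = Mul(Add(Rational(31, 4), 16), -96) = Mul(Rational(95, 4), -96) = -2280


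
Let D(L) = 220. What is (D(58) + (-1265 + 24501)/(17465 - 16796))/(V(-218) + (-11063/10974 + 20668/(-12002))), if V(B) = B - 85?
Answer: -3740913749728/4489848884723 ≈ -0.83319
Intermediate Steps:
V(B) = -85 + B
(D(58) + (-1265 + 24501)/(17465 - 16796))/(V(-218) + (-11063/10974 + 20668/(-12002))) = (220 + (-1265 + 24501)/(17465 - 16796))/((-85 - 218) + (-11063/10974 + 20668/(-12002))) = (220 + 23236/669)/(-303 + (-11063*1/10974 + 20668*(-1/12002))) = (220 + 23236*(1/669))/(-303 + (-11063/10974 - 10334/6001)) = (220 + 23236/669)/(-303 - 179794379/65854974) = 170416/(669*(-20133851501/65854974)) = (170416/669)*(-65854974/20133851501) = -3740913749728/4489848884723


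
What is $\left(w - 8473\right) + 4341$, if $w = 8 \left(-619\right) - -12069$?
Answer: $2985$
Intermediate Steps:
$w = 7117$ ($w = -4952 + 12069 = 7117$)
$\left(w - 8473\right) + 4341 = \left(7117 - 8473\right) + 4341 = -1356 + 4341 = 2985$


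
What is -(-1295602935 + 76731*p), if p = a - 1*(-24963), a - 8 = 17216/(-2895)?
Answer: -598290892058/965 ≈ -6.1999e+8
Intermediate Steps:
a = 5944/2895 (a = 8 + 17216/(-2895) = 8 + 17216*(-1/2895) = 8 - 17216/2895 = 5944/2895 ≈ 2.0532)
p = 72273829/2895 (p = 5944/2895 - 1*(-24963) = 5944/2895 + 24963 = 72273829/2895 ≈ 24965.)
-(-1295602935 + 76731*p) = -76731/(1/(-16885 + 72273829/2895)) = -76731/(1/(23391754/2895)) = -76731/2895/23391754 = -76731*23391754/2895 = -598290892058/965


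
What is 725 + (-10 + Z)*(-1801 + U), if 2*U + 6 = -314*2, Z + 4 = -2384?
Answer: 5079689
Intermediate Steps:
Z = -2388 (Z = -4 - 2384 = -2388)
U = -317 (U = -3 + (-314*2)/2 = -3 + (1/2)*(-628) = -3 - 314 = -317)
725 + (-10 + Z)*(-1801 + U) = 725 + (-10 - 2388)*(-1801 - 317) = 725 - 2398*(-2118) = 725 + 5078964 = 5079689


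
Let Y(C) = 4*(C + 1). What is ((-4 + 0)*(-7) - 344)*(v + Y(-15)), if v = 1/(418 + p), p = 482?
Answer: 3981521/225 ≈ 17696.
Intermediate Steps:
Y(C) = 4 + 4*C (Y(C) = 4*(1 + C) = 4 + 4*C)
v = 1/900 (v = 1/(418 + 482) = 1/900 ≈ 0.0011111)
((-4 + 0)*(-7) - 344)*(v + Y(-15)) = ((-4 + 0)*(-7) - 344)*(1/900 + (4 + 4*(-15))) = (-4*(-7) - 344)*(1/900 + (4 - 60)) = (28 - 344)*(1/900 - 56) = -316*(-50399/900) = 3981521/225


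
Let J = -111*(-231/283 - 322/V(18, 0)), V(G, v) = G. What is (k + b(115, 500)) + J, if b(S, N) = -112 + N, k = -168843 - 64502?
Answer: -196017739/849 ≈ -2.3088e+5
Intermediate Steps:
k = -233345
J = 1762754/849 (J = -111*(-231/283 - 322/18) = -111*(-231*1/283 - 322*1/18) = -111*(-231/283 - 161/9) = -111*(-47642/2547) = 1762754/849 ≈ 2076.3)
(k + b(115, 500)) + J = (-233345 + (-112 + 500)) + 1762754/849 = (-233345 + 388) + 1762754/849 = -232957 + 1762754/849 = -196017739/849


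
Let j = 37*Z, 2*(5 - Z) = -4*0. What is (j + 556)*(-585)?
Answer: -433485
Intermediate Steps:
Z = 5 (Z = 5 - (-2)*0 = 5 - 1/2*0 = 5 + 0 = 5)
j = 185 (j = 37*5 = 185)
(j + 556)*(-585) = (185 + 556)*(-585) = 741*(-585) = -433485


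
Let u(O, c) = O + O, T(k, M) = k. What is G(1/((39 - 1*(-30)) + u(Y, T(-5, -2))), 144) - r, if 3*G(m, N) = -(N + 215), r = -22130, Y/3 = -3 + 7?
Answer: 66031/3 ≈ 22010.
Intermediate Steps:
Y = 12 (Y = 3*(-3 + 7) = 3*4 = 12)
u(O, c) = 2*O
G(m, N) = -215/3 - N/3 (G(m, N) = (-(N + 215))/3 = (-(215 + N))/3 = (-215 - N)/3 = -215/3 - N/3)
G(1/((39 - 1*(-30)) + u(Y, T(-5, -2))), 144) - r = (-215/3 - 1/3*144) - 1*(-22130) = (-215/3 - 48) + 22130 = -359/3 + 22130 = 66031/3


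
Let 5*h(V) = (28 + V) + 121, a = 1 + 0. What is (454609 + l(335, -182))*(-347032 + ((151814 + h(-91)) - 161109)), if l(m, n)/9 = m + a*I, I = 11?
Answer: -815468769171/5 ≈ -1.6309e+11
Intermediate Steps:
a = 1
h(V) = 149/5 + V/5 (h(V) = ((28 + V) + 121)/5 = (149 + V)/5 = 149/5 + V/5)
l(m, n) = 99 + 9*m (l(m, n) = 9*(m + 1*11) = 9*(m + 11) = 9*(11 + m) = 99 + 9*m)
(454609 + l(335, -182))*(-347032 + ((151814 + h(-91)) - 161109)) = (454609 + (99 + 9*335))*(-347032 + ((151814 + (149/5 + (⅕)*(-91))) - 161109)) = (454609 + (99 + 3015))*(-347032 + ((151814 + (149/5 - 91/5)) - 161109)) = (454609 + 3114)*(-347032 + ((151814 + 58/5) - 161109)) = 457723*(-347032 + (759128/5 - 161109)) = 457723*(-347032 - 46417/5) = 457723*(-1781577/5) = -815468769171/5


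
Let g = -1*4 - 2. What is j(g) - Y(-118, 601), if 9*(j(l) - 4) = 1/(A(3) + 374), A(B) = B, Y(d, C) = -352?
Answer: 1207909/3393 ≈ 356.00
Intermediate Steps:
g = -6 (g = -4 - 2 = -6)
j(l) = 13573/3393 (j(l) = 4 + 1/(9*(3 + 374)) = 4 + (1/9)/377 = 4 + (1/9)*(1/377) = 4 + 1/3393 = 13573/3393)
j(g) - Y(-118, 601) = 13573/3393 - 1*(-352) = 13573/3393 + 352 = 1207909/3393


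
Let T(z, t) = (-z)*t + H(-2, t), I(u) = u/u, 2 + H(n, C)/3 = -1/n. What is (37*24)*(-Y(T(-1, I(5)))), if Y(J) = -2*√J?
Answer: 888*I*√14 ≈ 3322.6*I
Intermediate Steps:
H(n, C) = -6 - 3/n (H(n, C) = -6 + 3*(-1/n) = -6 - 3/n)
I(u) = 1
T(z, t) = -9/2 - t*z (T(z, t) = (-z)*t + (-6 - 3/(-2)) = -t*z + (-6 - 3*(-½)) = -t*z + (-6 + 3/2) = -t*z - 9/2 = -9/2 - t*z)
(37*24)*(-Y(T(-1, I(5)))) = (37*24)*(-(-2)*√(-9/2 - 1*1*(-1))) = 888*(-(-2)*√(-9/2 + 1)) = 888*(-(-2)*√(-7/2)) = 888*(-(-2)*I*√14/2) = 888*(-(-1)*I*√14) = 888*(I*√14) = 888*I*√14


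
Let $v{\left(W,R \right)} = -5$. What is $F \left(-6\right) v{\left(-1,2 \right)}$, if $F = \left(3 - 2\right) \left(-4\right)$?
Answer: $-120$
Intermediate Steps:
$F = -4$ ($F = 1 \left(-4\right) = -4$)
$F \left(-6\right) v{\left(-1,2 \right)} = \left(-4\right) \left(-6\right) \left(-5\right) = 24 \left(-5\right) = -120$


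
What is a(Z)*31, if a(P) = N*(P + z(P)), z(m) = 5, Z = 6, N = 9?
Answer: 3069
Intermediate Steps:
a(P) = 45 + 9*P (a(P) = 9*(P + 5) = 9*(5 + P) = 45 + 9*P)
a(Z)*31 = (45 + 9*6)*31 = (45 + 54)*31 = 99*31 = 3069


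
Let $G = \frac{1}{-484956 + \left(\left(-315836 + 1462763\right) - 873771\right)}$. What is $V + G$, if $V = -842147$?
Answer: $- \frac{178366734601}{211800} \approx -8.4215 \cdot 10^{5}$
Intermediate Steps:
$G = - \frac{1}{211800}$ ($G = \frac{1}{-484956 + \left(1146927 - 873771\right)} = \frac{1}{-484956 + 273156} = \frac{1}{-211800} = - \frac{1}{211800} \approx -4.7214 \cdot 10^{-6}$)
$V + G = -842147 - \frac{1}{211800} = - \frac{178366734601}{211800}$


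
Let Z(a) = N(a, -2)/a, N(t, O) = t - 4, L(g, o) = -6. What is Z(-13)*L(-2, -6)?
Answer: -102/13 ≈ -7.8462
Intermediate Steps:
N(t, O) = -4 + t
Z(a) = (-4 + a)/a
Z(-13)*L(-2, -6) = ((-4 - 13)/(-13))*(-6) = -1/13*(-17)*(-6) = (17/13)*(-6) = -102/13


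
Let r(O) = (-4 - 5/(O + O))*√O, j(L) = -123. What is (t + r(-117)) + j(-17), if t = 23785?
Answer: 23662 - 931*I*√13/78 ≈ 23662.0 - 43.035*I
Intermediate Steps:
r(O) = √O*(-4 - 5/(2*O)) (r(O) = (-4 - 5*1/(2*O))*√O = (-4 - 5/(2*O))*√O = √O*(-4 - 5/(2*O)))
(t + r(-117)) + j(-17) = (23785 + (-5 - 8*(-117))/(2*√(-117))) - 123 = (23785 + (-I*√13/39)*(-5 + 936)/2) - 123 = (23785 + (½)*(-I*√13/39)*931) - 123 = (23785 - 931*I*√13/78) - 123 = 23662 - 931*I*√13/78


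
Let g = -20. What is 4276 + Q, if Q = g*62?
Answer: 3036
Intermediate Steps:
Q = -1240 (Q = -20*62 = -1240)
4276 + Q = 4276 - 1240 = 3036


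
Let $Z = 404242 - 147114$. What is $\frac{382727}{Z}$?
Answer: $\frac{382727}{257128} \approx 1.4885$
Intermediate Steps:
$Z = 257128$ ($Z = 404242 - 147114 = 257128$)
$\frac{382727}{Z} = \frac{382727}{257128}$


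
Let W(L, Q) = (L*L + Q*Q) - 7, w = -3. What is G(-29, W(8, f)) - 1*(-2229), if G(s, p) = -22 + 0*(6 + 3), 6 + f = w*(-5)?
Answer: 2207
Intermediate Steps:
f = 9 (f = -6 - 3*(-5) = -6 + 15 = 9)
W(L, Q) = -7 + L² + Q² (W(L, Q) = (L² + Q²) - 7 = -7 + L² + Q²)
G(s, p) = -22 (G(s, p) = -22 + 0*9 = -22 + 0 = -22)
G(-29, W(8, f)) - 1*(-2229) = -22 - 1*(-2229) = -22 + 2229 = 2207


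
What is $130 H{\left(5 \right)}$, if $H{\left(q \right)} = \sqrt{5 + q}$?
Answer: $130 \sqrt{10} \approx 411.1$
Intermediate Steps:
$130 H{\left(5 \right)} = 130 \sqrt{5 + 5} = 130 \sqrt{10}$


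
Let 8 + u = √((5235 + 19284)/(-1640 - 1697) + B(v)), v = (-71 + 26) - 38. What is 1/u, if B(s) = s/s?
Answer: -13348/117375 - I*√70684334/234750 ≈ -0.11372 - 0.035814*I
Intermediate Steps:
v = -83 (v = -45 - 38 = -83)
B(s) = 1
u = -8 + I*√70684334/3337 (u = -8 + √((5235 + 19284)/(-1640 - 1697) + 1) = -8 + √(24519/(-3337) + 1) = -8 + √(24519*(-1/3337) + 1) = -8 + √(-24519/3337 + 1) = -8 + √(-21182/3337) = -8 + I*√70684334/3337 ≈ -8.0 + 2.5194*I)
1/u = 1/(-8 + I*√70684334/3337)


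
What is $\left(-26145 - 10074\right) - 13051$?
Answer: $-49270$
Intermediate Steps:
$\left(-26145 - 10074\right) - 13051 = -36219 - 13051 = -49270$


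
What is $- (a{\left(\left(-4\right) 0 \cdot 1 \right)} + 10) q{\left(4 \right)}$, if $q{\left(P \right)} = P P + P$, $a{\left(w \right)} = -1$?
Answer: $-180$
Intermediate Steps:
$q{\left(P \right)} = P + P^{2}$ ($q{\left(P \right)} = P^{2} + P = P + P^{2}$)
$- (a{\left(\left(-4\right) 0 \cdot 1 \right)} + 10) q{\left(4 \right)} = - (-1 + 10) 4 \left(1 + 4\right) = \left(-1\right) 9 \cdot 4 \cdot 5 = \left(-9\right) 20 = -180$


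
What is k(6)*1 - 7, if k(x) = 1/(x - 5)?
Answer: -6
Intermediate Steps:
k(x) = 1/(-5 + x)
k(6)*1 - 7 = 1/(-5 + 6) - 7 = 1/1 - 7 = 1*1 - 7 = 1 - 7 = -6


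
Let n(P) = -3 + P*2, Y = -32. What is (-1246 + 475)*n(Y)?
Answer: 51657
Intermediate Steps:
n(P) = -3 + 2*P
(-1246 + 475)*n(Y) = (-1246 + 475)*(-3 + 2*(-32)) = -771*(-3 - 64) = -771*(-67) = 51657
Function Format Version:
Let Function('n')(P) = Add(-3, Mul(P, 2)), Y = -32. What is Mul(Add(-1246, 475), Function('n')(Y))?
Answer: 51657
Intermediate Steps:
Function('n')(P) = Add(-3, Mul(2, P))
Mul(Add(-1246, 475), Function('n')(Y)) = Mul(Add(-1246, 475), Add(-3, Mul(2, -32))) = Mul(-771, Add(-3, -64)) = Mul(-771, -67) = 51657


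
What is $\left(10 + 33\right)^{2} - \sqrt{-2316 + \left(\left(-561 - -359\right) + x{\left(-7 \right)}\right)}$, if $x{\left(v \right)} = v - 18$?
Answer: $1849 - i \sqrt{2543} \approx 1849.0 - 50.428 i$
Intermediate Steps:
$x{\left(v \right)} = -18 + v$ ($x{\left(v \right)} = v - 18 = -18 + v$)
$\left(10 + 33\right)^{2} - \sqrt{-2316 + \left(\left(-561 - -359\right) + x{\left(-7 \right)}\right)} = \left(10 + 33\right)^{2} - \sqrt{-2316 - 227} = 43^{2} - \sqrt{-2316 + \left(\left(-561 + 359\right) - 25\right)} = 1849 - \sqrt{-2316 - 227} = 1849 - \sqrt{-2543} = 1849 - i \sqrt{2543}$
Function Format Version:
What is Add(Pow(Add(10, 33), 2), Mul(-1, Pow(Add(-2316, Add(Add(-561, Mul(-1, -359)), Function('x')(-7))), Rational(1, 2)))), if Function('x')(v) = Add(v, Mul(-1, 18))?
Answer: Add(1849, Mul(-1, I, Pow(2543, Rational(1, 2)))) ≈ Add(1849.0, Mul(-50.428, I))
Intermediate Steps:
Function('x')(v) = Add(-18, v) (Function('x')(v) = Add(v, -18) = Add(-18, v))
Add(Pow(Add(10, 33), 2), Mul(-1, Pow(Add(-2316, Add(Add(-561, Mul(-1, -359)), Function('x')(-7))), Rational(1, 2)))) = Add(Pow(Add(10, 33), 2), Mul(-1, Pow(Add(-2316, Add(Add(-561, Mul(-1, -359)), Add(-18, -7))), Rational(1, 2)))) = Add(Pow(43, 2), Mul(-1, Pow(Add(-2316, Add(Add(-561, 359), -25)), Rational(1, 2)))) = Add(1849, Mul(-1, Pow(Add(-2316, Add(-202, -25)), Rational(1, 2)))) = Add(1849, Mul(-1, Pow(Add(-2316, -227), Rational(1, 2)))) = Add(1849, Mul(-1, Pow(-2543, Rational(1, 2)))) = Add(1849, Mul(-1, Mul(I, Pow(2543, Rational(1, 2))))) = Add(1849, Mul(-1, I, Pow(2543, Rational(1, 2))))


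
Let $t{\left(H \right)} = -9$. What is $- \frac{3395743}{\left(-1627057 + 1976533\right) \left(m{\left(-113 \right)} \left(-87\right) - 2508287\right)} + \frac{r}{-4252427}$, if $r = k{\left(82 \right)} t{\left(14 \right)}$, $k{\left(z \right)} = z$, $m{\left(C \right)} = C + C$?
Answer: $\frac{656289605567261}{3698398317227383500} \approx 0.00017745$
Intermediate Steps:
$m{\left(C \right)} = 2 C$
$r = -738$ ($r = 82 \left(-9\right) = -738$)
$- \frac{3395743}{\left(-1627057 + 1976533\right) \left(m{\left(-113 \right)} \left(-87\right) - 2508287\right)} + \frac{r}{-4252427} = - \frac{3395743}{\left(-1627057 + 1976533\right) \left(2 \left(-113\right) \left(-87\right) - 2508287\right)} - \frac{738}{-4252427} = - \frac{3395743}{349476 \left(\left(-226\right) \left(-87\right) - 2508287\right)} - - \frac{738}{4252427} = - \frac{3395743}{349476 \left(19662 - 2508287\right)} + \frac{738}{4252427} = - \frac{3395743}{349476 \left(-2488625\right)} + \frac{738}{4252427} = - \frac{3395743}{-869714710500} + \frac{738}{4252427} = \left(-3395743\right) \left(- \frac{1}{869714710500}\right) + \frac{738}{4252427} = \frac{3395743}{869714710500} + \frac{738}{4252427} = \frac{656289605567261}{3698398317227383500}$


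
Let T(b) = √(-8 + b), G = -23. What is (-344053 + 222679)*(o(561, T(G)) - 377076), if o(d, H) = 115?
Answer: 45753264414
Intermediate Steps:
(-344053 + 222679)*(o(561, T(G)) - 377076) = (-344053 + 222679)*(115 - 377076) = -121374*(-376961) = 45753264414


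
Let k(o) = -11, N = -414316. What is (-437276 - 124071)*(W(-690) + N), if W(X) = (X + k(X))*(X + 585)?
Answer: 191257097717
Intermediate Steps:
W(X) = (-11 + X)*(585 + X) (W(X) = (X - 11)*(X + 585) = (-11 + X)*(585 + X))
(-437276 - 124071)*(W(-690) + N) = (-437276 - 124071)*((-6435 + (-690)**2 + 574*(-690)) - 414316) = -561347*((-6435 + 476100 - 396060) - 414316) = -561347*(73605 - 414316) = -561347*(-340711) = 191257097717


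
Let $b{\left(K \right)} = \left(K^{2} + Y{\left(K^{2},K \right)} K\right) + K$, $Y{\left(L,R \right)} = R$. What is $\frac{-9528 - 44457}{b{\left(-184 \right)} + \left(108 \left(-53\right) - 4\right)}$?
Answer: $- \frac{3599}{4120} \approx -0.87354$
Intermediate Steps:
$b{\left(K \right)} = K + 2 K^{2}$ ($b{\left(K \right)} = \left(K^{2} + K K\right) + K = \left(K^{2} + K^{2}\right) + K = 2 K^{2} + K = K + 2 K^{2}$)
$\frac{-9528 - 44457}{b{\left(-184 \right)} + \left(108 \left(-53\right) - 4\right)} = \frac{-9528 - 44457}{- 184 \left(1 + 2 \left(-184\right)\right) + \left(108 \left(-53\right) - 4\right)} = - \frac{53985}{- 184 \left(1 - 368\right) - 5728} = - \frac{53985}{\left(-184\right) \left(-367\right) - 5728} = - \frac{53985}{67528 - 5728} = - \frac{53985}{61800} = \left(-53985\right) \frac{1}{61800} = - \frac{3599}{4120}$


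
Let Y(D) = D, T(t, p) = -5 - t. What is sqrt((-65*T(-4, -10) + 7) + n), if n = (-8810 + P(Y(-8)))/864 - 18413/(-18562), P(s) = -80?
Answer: sqrt(6999713132241)/334116 ≈ 7.9185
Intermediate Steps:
n = -37276837/4009392 (n = (-8810 - 80)/864 - 18413/(-18562) = -8890*1/864 - 18413*(-1/18562) = -4445/432 + 18413/18562 = -37276837/4009392 ≈ -9.2974)
sqrt((-65*T(-4, -10) + 7) + n) = sqrt((-65*(-5 - 1*(-4)) + 7) - 37276837/4009392) = sqrt((-65*(-5 + 4) + 7) - 37276837/4009392) = sqrt((-65*(-1) + 7) - 37276837/4009392) = sqrt((65 + 7) - 37276837/4009392) = sqrt(72 - 37276837/4009392) = sqrt(251399387/4009392) = sqrt(6999713132241)/334116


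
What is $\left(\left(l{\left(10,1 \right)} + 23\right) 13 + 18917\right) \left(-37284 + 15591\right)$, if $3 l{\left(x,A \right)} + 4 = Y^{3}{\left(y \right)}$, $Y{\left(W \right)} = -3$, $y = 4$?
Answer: $-413938595$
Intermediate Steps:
$l{\left(x,A \right)} = - \frac{31}{3}$ ($l{\left(x,A \right)} = - \frac{4}{3} + \frac{\left(-3\right)^{3}}{3} = - \frac{4}{3} + \frac{1}{3} \left(-27\right) = - \frac{4}{3} - 9 = - \frac{31}{3}$)
$\left(\left(l{\left(10,1 \right)} + 23\right) 13 + 18917\right) \left(-37284 + 15591\right) = \left(\left(- \frac{31}{3} + 23\right) 13 + 18917\right) \left(-37284 + 15591\right) = \left(\frac{38}{3} \cdot 13 + 18917\right) \left(-21693\right) = \left(\frac{494}{3} + 18917\right) \left(-21693\right) = \frac{57245}{3} \left(-21693\right) = -413938595$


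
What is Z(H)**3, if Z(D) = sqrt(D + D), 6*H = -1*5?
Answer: -5*I*sqrt(15)/9 ≈ -2.1517*I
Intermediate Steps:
H = -5/6 (H = (-1*5)/6 = (1/6)*(-5) = -5/6 ≈ -0.83333)
Z(D) = sqrt(2)*sqrt(D) (Z(D) = sqrt(2*D) = sqrt(2)*sqrt(D))
Z(H)**3 = (sqrt(2)*sqrt(-5/6))**3 = (sqrt(2)*(I*sqrt(30)/6))**3 = (I*sqrt(15)/3)**3 = -5*I*sqrt(15)/9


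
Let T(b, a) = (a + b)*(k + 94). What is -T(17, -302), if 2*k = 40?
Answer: 32490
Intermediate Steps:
k = 20 (k = (½)*40 = 20)
T(b, a) = 114*a + 114*b (T(b, a) = (a + b)*(20 + 94) = (a + b)*114 = 114*a + 114*b)
-T(17, -302) = -(114*(-302) + 114*17) = -(-34428 + 1938) = -1*(-32490) = 32490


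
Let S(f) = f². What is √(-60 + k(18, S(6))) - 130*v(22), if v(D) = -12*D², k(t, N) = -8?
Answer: 755040 + 2*I*√17 ≈ 7.5504e+5 + 8.2462*I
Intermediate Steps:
√(-60 + k(18, S(6))) - 130*v(22) = √(-60 - 8) - (-1560)*22² = √(-68) - (-1560)*484 = 2*I*√17 - 130*(-5808) = 2*I*√17 + 755040 = 755040 + 2*I*√17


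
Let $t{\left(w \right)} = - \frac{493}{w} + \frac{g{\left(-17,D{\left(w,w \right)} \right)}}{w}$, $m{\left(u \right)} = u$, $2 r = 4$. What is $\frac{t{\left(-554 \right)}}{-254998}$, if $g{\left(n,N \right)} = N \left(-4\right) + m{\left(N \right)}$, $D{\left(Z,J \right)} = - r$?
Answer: $- \frac{487}{141268892} \approx -3.4473 \cdot 10^{-6}$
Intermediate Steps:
$r = 2$ ($r = \frac{1}{2} \cdot 4 = 2$)
$D{\left(Z,J \right)} = -2$ ($D{\left(Z,J \right)} = \left(-1\right) 2 = -2$)
$g{\left(n,N \right)} = - 3 N$ ($g{\left(n,N \right)} = N \left(-4\right) + N = - 4 N + N = - 3 N$)
$t{\left(w \right)} = - \frac{487}{w}$ ($t{\left(w \right)} = - \frac{493}{w} + \frac{\left(-3\right) \left(-2\right)}{w} = - \frac{493}{w} + \frac{6}{w} = - \frac{487}{w}$)
$\frac{t{\left(-554 \right)}}{-254998} = \frac{\left(-487\right) \frac{1}{-554}}{-254998} = \left(-487\right) \left(- \frac{1}{554}\right) \left(- \frac{1}{254998}\right) = \frac{487}{554} \left(- \frac{1}{254998}\right) = - \frac{487}{141268892}$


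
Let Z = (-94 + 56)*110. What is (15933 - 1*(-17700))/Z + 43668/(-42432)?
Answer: -33534327/3695120 ≈ -9.0753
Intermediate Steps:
Z = -4180 (Z = -38*110 = -4180)
(15933 - 1*(-17700))/Z + 43668/(-42432) = (15933 - 1*(-17700))/(-4180) + 43668/(-42432) = (15933 + 17700)*(-1/4180) + 43668*(-1/42432) = 33633*(-1/4180) - 3639/3536 = -33633/4180 - 3639/3536 = -33534327/3695120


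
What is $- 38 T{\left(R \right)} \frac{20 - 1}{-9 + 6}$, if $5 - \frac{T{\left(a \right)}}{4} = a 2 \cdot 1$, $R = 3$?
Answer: $- \frac{2888}{3} \approx -962.67$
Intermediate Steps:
$T{\left(a \right)} = 20 - 8 a$ ($T{\left(a \right)} = 20 - 4 a 2 \cdot 1 = 20 - 4 \cdot 2 a 1 = 20 - 4 \cdot 2 a = 20 - 8 a$)
$- 38 T{\left(R \right)} \frac{20 - 1}{-9 + 6} = - 38 \left(20 - 24\right) \frac{20 - 1}{-9 + 6} = - 38 \left(20 - 24\right) \frac{19}{-3} = \left(-38\right) \left(-4\right) 19 \left(- \frac{1}{3}\right) = 152 \left(- \frac{19}{3}\right) = - \frac{2888}{3}$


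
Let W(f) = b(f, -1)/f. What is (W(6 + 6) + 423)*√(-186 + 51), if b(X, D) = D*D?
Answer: 5077*I*√15/4 ≈ 4915.8*I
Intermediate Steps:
b(X, D) = D²
W(f) = 1/f (W(f) = (-1)²/f = 1/f)
(W(6 + 6) + 423)*√(-186 + 51) = (1/(6 + 6) + 423)*√(-186 + 51) = (1/12 + 423)*√(-135) = (1/12 + 423)*(3*I*√15) = 5077*(3*I*√15)/12 = 5077*I*√15/4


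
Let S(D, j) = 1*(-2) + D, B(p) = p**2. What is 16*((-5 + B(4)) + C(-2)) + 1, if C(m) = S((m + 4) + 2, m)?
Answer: 209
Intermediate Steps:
S(D, j) = -2 + D
C(m) = 4 + m (C(m) = -2 + ((m + 4) + 2) = -2 + ((4 + m) + 2) = -2 + (6 + m) = 4 + m)
16*((-5 + B(4)) + C(-2)) + 1 = 16*((-5 + 4**2) + (4 - 2)) + 1 = 16*((-5 + 16) + 2) + 1 = 16*(11 + 2) + 1 = 16*13 + 1 = 208 + 1 = 209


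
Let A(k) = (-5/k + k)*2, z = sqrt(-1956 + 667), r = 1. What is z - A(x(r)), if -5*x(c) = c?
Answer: -248/5 + I*sqrt(1289) ≈ -49.6 + 35.903*I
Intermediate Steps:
x(c) = -c/5
z = I*sqrt(1289) (z = sqrt(-1289) = I*sqrt(1289) ≈ 35.903*I)
A(k) = -10/k + 2*k (A(k) = (k - 5/k)*2 = -10/k + 2*k)
z - A(x(r)) = I*sqrt(1289) - (-10/((-1/5*1)) + 2*(-1/5*1)) = I*sqrt(1289) - (-10/(-1/5) + 2*(-1/5)) = I*sqrt(1289) - (-10*(-5) - 2/5) = I*sqrt(1289) - (50 - 2/5) = I*sqrt(1289) - 1*248/5 = I*sqrt(1289) - 248/5 = -248/5 + I*sqrt(1289)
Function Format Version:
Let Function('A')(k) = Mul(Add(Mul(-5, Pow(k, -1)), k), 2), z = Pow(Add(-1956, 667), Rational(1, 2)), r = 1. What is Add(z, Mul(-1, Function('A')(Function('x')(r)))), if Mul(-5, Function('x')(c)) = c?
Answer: Add(Rational(-248, 5), Mul(I, Pow(1289, Rational(1, 2)))) ≈ Add(-49.600, Mul(35.903, I))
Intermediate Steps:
Function('x')(c) = Mul(Rational(-1, 5), c)
z = Mul(I, Pow(1289, Rational(1, 2))) (z = Pow(-1289, Rational(1, 2)) = Mul(I, Pow(1289, Rational(1, 2))) ≈ Mul(35.903, I))
Function('A')(k) = Add(Mul(-10, Pow(k, -1)), Mul(2, k)) (Function('A')(k) = Mul(Add(k, Mul(-5, Pow(k, -1))), 2) = Add(Mul(-10, Pow(k, -1)), Mul(2, k)))
Add(z, Mul(-1, Function('A')(Function('x')(r)))) = Add(Mul(I, Pow(1289, Rational(1, 2))), Mul(-1, Add(Mul(-10, Pow(Mul(Rational(-1, 5), 1), -1)), Mul(2, Mul(Rational(-1, 5), 1))))) = Add(Mul(I, Pow(1289, Rational(1, 2))), Mul(-1, Add(Mul(-10, Pow(Rational(-1, 5), -1)), Mul(2, Rational(-1, 5))))) = Add(Mul(I, Pow(1289, Rational(1, 2))), Mul(-1, Add(Mul(-10, -5), Rational(-2, 5)))) = Add(Mul(I, Pow(1289, Rational(1, 2))), Mul(-1, Add(50, Rational(-2, 5)))) = Add(Mul(I, Pow(1289, Rational(1, 2))), Mul(-1, Rational(248, 5))) = Add(Mul(I, Pow(1289, Rational(1, 2))), Rational(-248, 5)) = Add(Rational(-248, 5), Mul(I, Pow(1289, Rational(1, 2))))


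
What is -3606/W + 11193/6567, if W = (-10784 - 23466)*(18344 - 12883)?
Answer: 348925667642/204714459125 ≈ 1.7045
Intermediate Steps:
W = -187039250 (W = -34250*5461 = -187039250)
-3606/W + 11193/6567 = -3606/(-187039250) + 11193/6567 = -3606*(-1/187039250) + 11193*(1/6567) = 1803/93519625 + 3731/2189 = 348925667642/204714459125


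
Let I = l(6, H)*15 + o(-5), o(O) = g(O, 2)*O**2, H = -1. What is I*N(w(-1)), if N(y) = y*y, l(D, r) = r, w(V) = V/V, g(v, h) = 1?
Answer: 10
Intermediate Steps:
w(V) = 1
o(O) = O**2 (o(O) = 1*O**2 = O**2)
N(y) = y**2
I = 10 (I = -1*15 + (-5)**2 = -15 + 25 = 10)
I*N(w(-1)) = 10*1**2 = 10*1 = 10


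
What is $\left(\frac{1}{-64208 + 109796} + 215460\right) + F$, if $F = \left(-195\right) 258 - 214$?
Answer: $\frac{7519102369}{45588} \approx 1.6494 \cdot 10^{5}$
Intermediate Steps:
$F = -50524$ ($F = -50310 - 214 = -50524$)
$\left(\frac{1}{-64208 + 109796} + 215460\right) + F = \left(\frac{1}{-64208 + 109796} + 215460\right) - 50524 = \left(\frac{1}{45588} + 215460\right) - 50524 = \frac{9822390481}{45588} - 50524 = \frac{7519102369}{45588}$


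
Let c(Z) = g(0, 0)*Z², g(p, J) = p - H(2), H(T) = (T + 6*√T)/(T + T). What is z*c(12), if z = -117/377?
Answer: 648/29 + 1944*√2/29 ≈ 117.15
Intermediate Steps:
H(T) = (T + 6*√T)/(2*T) (H(T) = (T + 6*√T)/((2*T)) = (T + 6*√T)*(1/(2*T)) = (T + 6*√T)/(2*T))
z = -9/29 (z = -117*1/377 = -9/29 ≈ -0.31034)
g(p, J) = -½ + p - 3*√2/2 (g(p, J) = p - (½ + 3/√2) = p - (½ + 3*(√2/2)) = p - (½ + 3*√2/2) = p + (-½ - 3*√2/2) = -½ + p - 3*√2/2)
c(Z) = Z²*(-½ - 3*√2/2) (c(Z) = (-½ + 0 - 3*√2/2)*Z² = (-½ - 3*√2/2)*Z² = Z²*(-½ - 3*√2/2))
z*c(12) = -9*12²*(-1 - 3*√2)/58 = -9*144*(-1 - 3*√2)/58 = -9*(-72 - 216*√2)/29 = 648/29 + 1944*√2/29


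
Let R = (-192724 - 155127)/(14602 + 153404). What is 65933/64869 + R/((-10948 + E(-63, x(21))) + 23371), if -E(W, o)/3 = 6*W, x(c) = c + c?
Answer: 7150010323027/7035683529438 ≈ 1.0162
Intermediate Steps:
x(c) = 2*c
E(W, o) = -18*W
R = -347851/168006 ≈ -2.0705
65933/64869 + R/((-10948 + E(-63, x(21))) + 23371) = 65933/64869 - 347851/(168006*((-10948 - 18*(-63)) + 23371)) = 65933*(1/64869) - 347851/(168006*((-10948 + 1134) + 23371)) = 9419/9267 - 347851/(168006*(-9814 + 23371)) = 9419/9267 - 347851/168006/13557 = 9419/9267 - 347851/168006*1/13557 = 9419/9267 - 347851/2277657342 = 7150010323027/7035683529438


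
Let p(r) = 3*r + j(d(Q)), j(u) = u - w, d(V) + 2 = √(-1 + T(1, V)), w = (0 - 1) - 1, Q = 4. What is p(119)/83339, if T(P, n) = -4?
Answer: 357/83339 + I*√5/83339 ≈ 0.0042837 + 2.6831e-5*I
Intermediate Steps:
w = -2 (w = -1 - 1 = -2)
d(V) = -2 + I*√5 (d(V) = -2 + √(-1 - 4) = -2 + √(-5) = -2 + I*√5)
j(u) = 2 + u (j(u) = u - 1*(-2) = u + 2 = 2 + u)
p(r) = 3*r + I*√5 (p(r) = 3*r + (2 + (-2 + I*√5)) = 3*r + I*√5)
p(119)/83339 = (3*119 + I*√5)/83339 = (357 + I*√5)*(1/83339) = 357/83339 + I*√5/83339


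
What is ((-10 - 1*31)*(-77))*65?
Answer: 205205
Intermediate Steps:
((-10 - 1*31)*(-77))*65 = ((-10 - 31)*(-77))*65 = -41*(-77)*65 = 3157*65 = 205205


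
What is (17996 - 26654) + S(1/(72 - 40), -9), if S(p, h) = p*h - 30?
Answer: -278025/32 ≈ -8688.3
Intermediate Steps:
S(p, h) = -30 + h*p (S(p, h) = h*p - 30 = -30 + h*p)
(17996 - 26654) + S(1/(72 - 40), -9) = (17996 - 26654) + (-30 - 9/(72 - 40)) = -8658 + (-30 - 9/32) = -8658 - 969/32 = -278025/32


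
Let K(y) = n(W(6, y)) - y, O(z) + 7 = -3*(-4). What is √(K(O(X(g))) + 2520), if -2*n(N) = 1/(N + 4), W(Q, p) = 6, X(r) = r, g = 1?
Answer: √251495/10 ≈ 50.149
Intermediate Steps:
n(N) = -1/(2*(4 + N)) (n(N) = -1/(2*(N + 4)) = -1/(2*(4 + N)))
O(z) = 5 (O(z) = -7 - 3*(-4) = -7 + 12 = 5)
K(y) = -1/20 - y (K(y) = -1/(8 + 2*6) - y = -1/(8 + 12) - y = -1/20 - y)
√(K(O(X(g))) + 2520) = √((-1/20 - 1*5) + 2520) = √((-1/20 - 5) + 2520) = √(-101/20 + 2520) = √(50299/20) = √251495/10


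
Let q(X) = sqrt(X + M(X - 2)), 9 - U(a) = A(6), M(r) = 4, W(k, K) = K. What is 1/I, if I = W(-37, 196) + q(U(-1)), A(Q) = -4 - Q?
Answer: 196/38393 - sqrt(23)/38393 ≈ 0.0049802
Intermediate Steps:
U(a) = 19 (U(a) = 9 - (-4 - 1*6) = 9 - (-4 - 6) = 9 - 1*(-10) = 9 + 10 = 19)
q(X) = sqrt(4 + X) (q(X) = sqrt(X + 4) = sqrt(4 + X))
I = 196 + sqrt(23) (I = 196 + sqrt(4 + 19) = 196 + sqrt(23) ≈ 200.80)
1/I = 1/(196 + sqrt(23))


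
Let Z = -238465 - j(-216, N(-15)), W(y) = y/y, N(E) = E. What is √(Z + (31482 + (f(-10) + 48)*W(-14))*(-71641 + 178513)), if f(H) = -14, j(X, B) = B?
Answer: √3367939502 ≈ 58034.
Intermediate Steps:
W(y) = 1
Z = -238450 (Z = -238465 - 1*(-15) = -238465 + 15 = -238450)
√(Z + (31482 + (f(-10) + 48)*W(-14))*(-71641 + 178513)) = √(-238450 + (31482 + (-14 + 48)*1)*(-71641 + 178513)) = √(-238450 + (31482 + 34*1)*106872) = √(-238450 + (31482 + 34)*106872) = √(-238450 + 31516*106872) = √(-238450 + 3368177952) = √3367939502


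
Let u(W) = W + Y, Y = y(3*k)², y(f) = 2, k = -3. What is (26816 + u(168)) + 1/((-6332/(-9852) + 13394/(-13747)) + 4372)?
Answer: 3994756031327409/148019712371 ≈ 26988.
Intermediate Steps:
Y = 4 (Y = 2² = 4)
u(W) = 4 + W (u(W) = W + 4 = 4 + W)
(26816 + u(168)) + 1/((-6332/(-9852) + 13394/(-13747)) + 4372) = (26816 + (4 + 168)) + 1/((-6332/(-9852) + 13394/(-13747)) + 4372) = (26816 + 172) + 1/((-6332*(-1/9852) + 13394*(-1/13747)) + 4372) = 26988 + 1/((1583/2463 - 13394/13747) + 4372) = 26988 + 1/(-11227921/33858861 + 4372) = 26988 + 1/(148019712371/33858861) = 26988 + 33858861/148019712371 = 3994756031327409/148019712371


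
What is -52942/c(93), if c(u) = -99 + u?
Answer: 26471/3 ≈ 8823.7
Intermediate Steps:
-52942/c(93) = -52942/(-99 + 93) = -52942/(-6) = -52942*(-1/6) = 26471/3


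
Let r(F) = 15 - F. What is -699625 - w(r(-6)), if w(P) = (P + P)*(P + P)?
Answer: -701389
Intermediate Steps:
w(P) = 4*P² (w(P) = (2*P)*(2*P) = 4*P²)
-699625 - w(r(-6)) = -699625 - 4*(15 - 1*(-6))² = -699625 - 4*(15 + 6)² = -699625 - 4*21² = -699625 - 4*441 = -699625 - 1*1764 = -699625 - 1764 = -701389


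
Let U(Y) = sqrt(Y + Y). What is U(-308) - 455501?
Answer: -455501 + 2*I*sqrt(154) ≈ -4.555e+5 + 24.819*I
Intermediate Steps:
U(Y) = sqrt(2)*sqrt(Y) (U(Y) = sqrt(2*Y) = sqrt(2)*sqrt(Y))
U(-308) - 455501 = sqrt(2)*sqrt(-308) - 455501 = sqrt(2)*(2*I*sqrt(77)) - 455501 = 2*I*sqrt(154) - 455501 = -455501 + 2*I*sqrt(154)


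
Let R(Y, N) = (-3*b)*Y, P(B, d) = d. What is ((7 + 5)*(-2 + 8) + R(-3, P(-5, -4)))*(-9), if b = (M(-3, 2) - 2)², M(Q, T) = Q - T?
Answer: -4617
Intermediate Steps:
b = 49 (b = ((-3 - 1*2) - 2)² = ((-3 - 2) - 2)² = (-5 - 2)² = (-7)² = 49)
R(Y, N) = -147*Y (R(Y, N) = (-3*49)*Y = -147*Y)
((7 + 5)*(-2 + 8) + R(-3, P(-5, -4)))*(-9) = ((7 + 5)*(-2 + 8) - 147*(-3))*(-9) = (12*6 + 441)*(-9) = (72 + 441)*(-9) = 513*(-9) = -4617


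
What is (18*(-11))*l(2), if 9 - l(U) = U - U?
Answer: -1782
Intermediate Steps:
l(U) = 9 (l(U) = 9 - (U - U) = 9 - 1*0 = 9 + 0 = 9)
(18*(-11))*l(2) = (18*(-11))*9 = -198*9 = -1782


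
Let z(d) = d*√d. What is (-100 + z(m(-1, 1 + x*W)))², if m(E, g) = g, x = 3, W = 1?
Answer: 8464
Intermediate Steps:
z(d) = d^(3/2)
(-100 + z(m(-1, 1 + x*W)))² = (-100 + (1 + 3*1)^(3/2))² = (-100 + (1 + 3)^(3/2))² = (-100 + 4^(3/2))² = (-100 + 8)² = (-92)² = 8464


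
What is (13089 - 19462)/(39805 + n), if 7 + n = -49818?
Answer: 6373/10020 ≈ 0.63603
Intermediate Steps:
n = -49825 (n = -7 - 49818 = -49825)
(13089 - 19462)/(39805 + n) = (13089 - 19462)/(39805 - 49825) = -6373/(-10020) = -6373*(-1/10020) = 6373/10020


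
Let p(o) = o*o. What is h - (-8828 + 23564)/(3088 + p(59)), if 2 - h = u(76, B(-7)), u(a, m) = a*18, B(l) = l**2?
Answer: -8987990/6569 ≈ -1368.2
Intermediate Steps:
p(o) = o**2
u(a, m) = 18*a
h = -1366 (h = 2 - 18*76 = 2 - 1*1368 = 2 - 1368 = -1366)
h - (-8828 + 23564)/(3088 + p(59)) = -1366 - (-8828 + 23564)/(3088 + 59**2) = -1366 - 14736/(3088 + 3481) = -1366 - 14736/6569 = -8987990/6569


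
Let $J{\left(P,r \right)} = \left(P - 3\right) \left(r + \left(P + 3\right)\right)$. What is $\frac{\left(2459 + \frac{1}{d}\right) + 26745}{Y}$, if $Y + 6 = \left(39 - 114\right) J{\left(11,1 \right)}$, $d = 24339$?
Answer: $- \frac{710796157}{219197034} \approx -3.2427$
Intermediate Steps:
$J{\left(P,r \right)} = \left(-3 + P\right) \left(3 + P + r\right)$ ($J{\left(P,r \right)} = \left(-3 + P\right) \left(r + \left(3 + P\right)\right) = \left(-3 + P\right) \left(3 + P + r\right)$)
$Y = -9006$ ($Y = -6 + \left(39 - 114\right) \left(-9 + 11^{2} - 3 + 11 \cdot 1\right) = -6 - 75 \left(-9 + 121 - 3 + 11\right) = -6 - 9000 = -9006$)
$\frac{\left(2459 + \frac{1}{d}\right) + 26745}{Y} = \frac{\left(2459 + \frac{1}{24339}\right) + 26745}{-9006} = \left(\left(2459 + \frac{1}{24339}\right) + 26745\right) \left(- \frac{1}{9006}\right) = \left(\frac{59849602}{24339} + 26745\right) \left(- \frac{1}{9006}\right) = \frac{710796157}{24339} \left(- \frac{1}{9006}\right) = - \frac{710796157}{219197034}$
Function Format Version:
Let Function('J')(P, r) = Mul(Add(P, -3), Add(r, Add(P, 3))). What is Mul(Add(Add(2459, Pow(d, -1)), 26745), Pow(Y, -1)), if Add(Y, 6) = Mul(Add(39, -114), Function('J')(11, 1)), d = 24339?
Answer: Rational(-710796157, 219197034) ≈ -3.2427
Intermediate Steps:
Function('J')(P, r) = Mul(Add(-3, P), Add(3, P, r)) (Function('J')(P, r) = Mul(Add(-3, P), Add(r, Add(3, P))) = Mul(Add(-3, P), Add(3, P, r)))
Y = -9006 (Y = Add(-6, Mul(Add(39, -114), Add(-9, Pow(11, 2), Mul(-3, 1), Mul(11, 1)))) = Add(-6, Mul(-75, Add(-9, 121, -3, 11))) = Add(-6, Mul(-75, 120)) = Add(-6, -9000) = -9006)
Mul(Add(Add(2459, Pow(d, -1)), 26745), Pow(Y, -1)) = Mul(Add(Add(2459, Pow(24339, -1)), 26745), Pow(-9006, -1)) = Mul(Add(Add(2459, Rational(1, 24339)), 26745), Rational(-1, 9006)) = Mul(Add(Rational(59849602, 24339), 26745), Rational(-1, 9006)) = Mul(Rational(710796157, 24339), Rational(-1, 9006)) = Rational(-710796157, 219197034)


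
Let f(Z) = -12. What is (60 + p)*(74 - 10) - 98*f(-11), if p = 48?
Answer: 8088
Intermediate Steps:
(60 + p)*(74 - 10) - 98*f(-11) = (60 + 48)*(74 - 10) - 98*(-12) = 108*64 + 1176 = 6912 + 1176 = 8088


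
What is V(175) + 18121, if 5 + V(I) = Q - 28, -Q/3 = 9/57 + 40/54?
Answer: 3092587/171 ≈ 18085.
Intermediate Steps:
Q = -461/171 (Q = -3*(9/57 + 40/54) = -3*(9*(1/57) + 40*(1/54)) = -3*(3/19 + 20/27) = -3*461/513 = -461/171 ≈ -2.6959)
V(I) = -6104/171 (V(I) = -5 + (-461/171 - 28) = -5 - 5249/171 = -6104/171)
V(175) + 18121 = -6104/171 + 18121 = 3092587/171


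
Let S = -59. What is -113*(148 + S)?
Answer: -10057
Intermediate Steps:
-113*(148 + S) = -113*(148 - 59) = -113*89 = -10057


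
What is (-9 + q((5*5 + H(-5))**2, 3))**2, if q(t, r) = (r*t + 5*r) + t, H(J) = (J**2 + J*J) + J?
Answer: 384395236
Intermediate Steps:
H(J) = J + 2*J**2 (H(J) = (J**2 + J**2) + J = 2*J**2 + J = J + 2*J**2)
q(t, r) = t + 5*r + r*t (q(t, r) = (5*r + r*t) + t = t + 5*r + r*t)
(-9 + q((5*5 + H(-5))**2, 3))**2 = (-9 + ((5*5 - 5*(1 + 2*(-5)))**2 + 5*3 + 3*(5*5 - 5*(1 + 2*(-5)))**2))**2 = (-9 + ((25 - 5*(1 - 10))**2 + 15 + 3*(25 - 5*(1 - 10))**2))**2 = (-9 + ((25 - 5*(-9))**2 + 15 + 3*(25 - 5*(-9))**2))**2 = (-9 + ((25 + 45)**2 + 15 + 3*(25 + 45)**2))**2 = (-9 + (70**2 + 15 + 3*70**2))**2 = (-9 + (4900 + 15 + 3*4900))**2 = (-9 + (4900 + 15 + 14700))**2 = (-9 + 19615)**2 = 19606**2 = 384395236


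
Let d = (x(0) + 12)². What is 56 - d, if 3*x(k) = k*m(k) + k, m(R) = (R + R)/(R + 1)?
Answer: -88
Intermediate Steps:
m(R) = 2*R/(1 + R) (m(R) = (2*R)/(1 + R) = 2*R/(1 + R))
x(k) = k/3 + 2*k²/(3*(1 + k)) (x(k) = (k*(2*k/(1 + k)) + k)/3 = (2*k²/(1 + k) + k)/3 = (k + 2*k²/(1 + k))/3 = k/3 + 2*k²/(3*(1 + k)))
d = 144 (d = ((⅓)*0*(1 + 3*0)/(1 + 0) + 12)² = ((⅓)*0*(1 + 0)/1 + 12)² = ((⅓)*0*1*1 + 12)² = (0 + 12)² = 12² = 144)
56 - d = 56 - 1*144 = 56 - 144 = -88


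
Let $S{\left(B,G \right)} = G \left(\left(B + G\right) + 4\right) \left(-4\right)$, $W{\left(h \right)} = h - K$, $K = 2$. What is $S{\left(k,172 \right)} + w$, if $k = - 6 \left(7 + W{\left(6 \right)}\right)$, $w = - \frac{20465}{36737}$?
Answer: $- \frac{2780276625}{36737} \approx -75681.0$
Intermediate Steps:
$W{\left(h \right)} = -2 + h$ ($W{\left(h \right)} = h - 2 = -2 + h$)
$w = - \frac{20465}{36737}$ ($w = \left(-20465\right) \frac{1}{36737} = - \frac{20465}{36737} \approx -0.55707$)
$k = -66$ ($k = - 6 \left(7 + \left(-2 + 6\right)\right) = - 6 \left(7 + 4\right) = \left(-6\right) 11 = -66$)
$S{\left(B,G \right)} = - 4 G \left(4 + B + G\right)$ ($S{\left(B,G \right)} = G \left(4 + B + G\right) \left(-4\right) = - 4 G \left(4 + B + G\right)$)
$S{\left(k,172 \right)} + w = \left(-4\right) 172 \left(4 - 66 + 172\right) - \frac{20465}{36737} = \left(-4\right) 172 \cdot 110 - \frac{20465}{36737} = -75680 - \frac{20465}{36737} = - \frac{2780276625}{36737}$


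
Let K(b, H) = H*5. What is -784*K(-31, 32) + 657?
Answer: -124783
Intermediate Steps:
K(b, H) = 5*H
-784*K(-31, 32) + 657 = -3920*32 + 657 = -784*160 + 657 = -125440 + 657 = -124783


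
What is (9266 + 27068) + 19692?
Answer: 56026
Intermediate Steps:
(9266 + 27068) + 19692 = 36334 + 19692 = 56026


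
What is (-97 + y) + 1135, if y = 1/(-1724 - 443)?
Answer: 2249345/2167 ≈ 1038.0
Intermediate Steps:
y = -1/2167 (y = 1/(-2167) = -1/2167 ≈ -0.00046147)
(-97 + y) + 1135 = (-97 - 1/2167) + 1135 = -210200/2167 + 1135 = 2249345/2167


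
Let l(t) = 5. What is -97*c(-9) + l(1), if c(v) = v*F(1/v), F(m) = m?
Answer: -92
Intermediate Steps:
c(v) = 1 (c(v) = v/v = 1)
-97*c(-9) + l(1) = -97*1 + 5 = -97 + 5 = -92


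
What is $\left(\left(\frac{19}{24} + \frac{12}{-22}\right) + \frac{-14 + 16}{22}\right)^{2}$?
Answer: $\frac{7921}{69696} \approx 0.11365$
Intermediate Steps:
$\left(\left(\frac{19}{24} + \frac{12}{-22}\right) + \frac{-14 + 16}{22}\right)^{2} = \left(\left(19 \cdot \frac{1}{24} + 12 \left(- \frac{1}{22}\right)\right) + 2 \cdot \frac{1}{22}\right)^{2} = \left(\left(\frac{19}{24} - \frac{6}{11}\right) + \frac{1}{11}\right)^{2} = \left(\frac{65}{264} + \frac{1}{11}\right)^{2} = \left(\frac{89}{264}\right)^{2} = \frac{7921}{69696}$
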